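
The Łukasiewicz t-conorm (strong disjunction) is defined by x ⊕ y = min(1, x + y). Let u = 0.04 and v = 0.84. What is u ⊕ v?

0.88

u ⊕ v = min(1, 0.04 + 0.84) = min(1, 0.88) = 0.88
For comparison, the Gödel t-conorm max(x, y) would give 0.84.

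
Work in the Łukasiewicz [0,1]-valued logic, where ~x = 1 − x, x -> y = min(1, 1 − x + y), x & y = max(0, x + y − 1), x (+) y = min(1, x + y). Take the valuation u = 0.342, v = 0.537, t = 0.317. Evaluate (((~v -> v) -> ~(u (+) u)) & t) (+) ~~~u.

~v = 1 − 0.537 = 0.463
~v -> v = min(1, 1 − 0.463 + 0.537) = min(1, 1.074) = 1.000
u (+) u = min(1, 0.342 + 0.342) = min(1, 0.684) = 0.684
~(u (+) u) = 1 − 0.684 = 0.316
(~v -> v) -> ~(u (+) u) = min(1, 1 − 1.000 + 0.316) = min(1, 0.316) = 0.316
((~v -> v) -> ~(u (+) u)) & t = max(0, 0.316 + 0.317 − 1) = max(0, -0.367) = 0.000
~u = 1 − 0.342 = 0.658
~~u = 1 − 0.658 = 0.342
~~~u = 1 − 0.342 = 0.658
(((~v -> v) -> ~(u (+) u)) & t) (+) ~~~u = min(1, 0.000 + 0.658) = min(1, 0.658) = 0.658

0.658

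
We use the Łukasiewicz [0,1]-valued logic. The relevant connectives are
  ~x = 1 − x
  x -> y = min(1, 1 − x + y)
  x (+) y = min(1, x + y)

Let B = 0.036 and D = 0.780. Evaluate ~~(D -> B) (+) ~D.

0.476

D -> B = min(1, 1 − 0.780 + 0.036) = min(1, 0.256) = 0.256
~(D -> B) = 1 − 0.256 = 0.744
~~(D -> B) = 1 − 0.744 = 0.256
~D = 1 − 0.780 = 0.220
~~(D -> B) (+) ~D = min(1, 0.256 + 0.220) = min(1, 0.476) = 0.476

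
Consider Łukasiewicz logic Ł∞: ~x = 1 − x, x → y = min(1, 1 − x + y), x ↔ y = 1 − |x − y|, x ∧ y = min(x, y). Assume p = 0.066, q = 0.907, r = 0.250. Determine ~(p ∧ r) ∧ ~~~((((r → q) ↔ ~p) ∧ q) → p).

0.841

p ∧ r = min(0.066, 0.250) = 0.066
~(p ∧ r) = 1 − 0.066 = 0.934
r → q = min(1, 1 − 0.250 + 0.907) = min(1, 1.657) = 1.000
~p = 1 − 0.066 = 0.934
(r → q) ↔ ~p = 1 − |1.000 − 0.934| = 1 − 0.066 = 0.934
((r → q) ↔ ~p) ∧ q = min(0.934, 0.907) = 0.907
(((r → q) ↔ ~p) ∧ q) → p = min(1, 1 − 0.907 + 0.066) = min(1, 0.159) = 0.159
~((((r → q) ↔ ~p) ∧ q) → p) = 1 − 0.159 = 0.841
~~((((r → q) ↔ ~p) ∧ q) → p) = 1 − 0.841 = 0.159
~~~((((r → q) ↔ ~p) ∧ q) → p) = 1 − 0.159 = 0.841
~(p ∧ r) ∧ ~~~((((r → q) ↔ ~p) ∧ q) → p) = min(0.934, 0.841) = 0.841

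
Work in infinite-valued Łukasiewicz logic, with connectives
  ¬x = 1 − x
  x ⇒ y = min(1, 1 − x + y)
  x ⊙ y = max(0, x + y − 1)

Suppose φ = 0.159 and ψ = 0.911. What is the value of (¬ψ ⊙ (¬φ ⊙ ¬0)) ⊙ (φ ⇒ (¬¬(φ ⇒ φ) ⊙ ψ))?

¬ψ = 1 − 0.911 = 0.089
¬φ = 1 − 0.159 = 0.841
¬0 = 1 − 0.000 = 1.000
¬φ ⊙ ¬0 = max(0, 0.841 + 1.000 − 1) = max(0, 0.841) = 0.841
¬ψ ⊙ (¬φ ⊙ ¬0) = max(0, 0.089 + 0.841 − 1) = max(0, -0.070) = 0.000
φ ⇒ φ = min(1, 1 − 0.159 + 0.159) = min(1, 1.000) = 1.000
¬(φ ⇒ φ) = 1 − 1.000 = 0.000
¬¬(φ ⇒ φ) = 1 − 0.000 = 1.000
¬¬(φ ⇒ φ) ⊙ ψ = max(0, 1.000 + 0.911 − 1) = max(0, 0.911) = 0.911
φ ⇒ (¬¬(φ ⇒ φ) ⊙ ψ) = min(1, 1 − 0.159 + 0.911) = min(1, 1.752) = 1.000
(¬ψ ⊙ (¬φ ⊙ ¬0)) ⊙ (φ ⇒ (¬¬(φ ⇒ φ) ⊙ ψ)) = max(0, 0.000 + 1.000 − 1) = max(0, 0.000) = 0.000

0.000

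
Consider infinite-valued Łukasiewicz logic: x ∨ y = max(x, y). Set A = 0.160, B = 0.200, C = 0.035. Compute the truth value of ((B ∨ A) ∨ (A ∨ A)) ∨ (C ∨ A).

0.200

B ∨ A = max(0.200, 0.160) = 0.200
A ∨ A = max(0.160, 0.160) = 0.160
(B ∨ A) ∨ (A ∨ A) = max(0.200, 0.160) = 0.200
C ∨ A = max(0.035, 0.160) = 0.160
((B ∨ A) ∨ (A ∨ A)) ∨ (C ∨ A) = max(0.200, 0.160) = 0.200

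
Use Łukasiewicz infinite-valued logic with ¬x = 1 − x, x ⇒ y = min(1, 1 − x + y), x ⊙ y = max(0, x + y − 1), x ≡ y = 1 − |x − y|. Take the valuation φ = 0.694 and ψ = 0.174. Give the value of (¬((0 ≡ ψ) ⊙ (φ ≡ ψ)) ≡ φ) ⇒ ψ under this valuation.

0.174

0 ≡ ψ = 1 − |0.000 − 0.174| = 1 − 0.174 = 0.826
φ ≡ ψ = 1 − |0.694 − 0.174| = 1 − 0.520 = 0.480
(0 ≡ ψ) ⊙ (φ ≡ ψ) = max(0, 0.826 + 0.480 − 1) = max(0, 0.306) = 0.306
¬((0 ≡ ψ) ⊙ (φ ≡ ψ)) = 1 − 0.306 = 0.694
¬((0 ≡ ψ) ⊙ (φ ≡ ψ)) ≡ φ = 1 − |0.694 − 0.694| = 1 − 0.000 = 1.000
(¬((0 ≡ ψ) ⊙ (φ ≡ ψ)) ≡ φ) ⇒ ψ = min(1, 1 − 1.000 + 0.174) = min(1, 0.174) = 0.174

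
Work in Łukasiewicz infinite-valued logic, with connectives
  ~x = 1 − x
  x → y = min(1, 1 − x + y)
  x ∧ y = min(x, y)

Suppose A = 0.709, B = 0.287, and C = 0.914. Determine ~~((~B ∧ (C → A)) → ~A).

~B = 1 − 0.287 = 0.713
C → A = min(1, 1 − 0.914 + 0.709) = min(1, 0.795) = 0.795
~B ∧ (C → A) = min(0.713, 0.795) = 0.713
~A = 1 − 0.709 = 0.291
(~B ∧ (C → A)) → ~A = min(1, 1 − 0.713 + 0.291) = min(1, 0.578) = 0.578
~((~B ∧ (C → A)) → ~A) = 1 − 0.578 = 0.422
~~((~B ∧ (C → A)) → ~A) = 1 − 0.422 = 0.578

0.578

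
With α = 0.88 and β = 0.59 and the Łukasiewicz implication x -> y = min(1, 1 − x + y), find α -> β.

α -> β = min(1, 1 − 0.88 + 0.59) = min(1, 0.71) = 0.71
For comparison, the Gödel implication (1 if x ≤ y else y) would give 0.59.

0.71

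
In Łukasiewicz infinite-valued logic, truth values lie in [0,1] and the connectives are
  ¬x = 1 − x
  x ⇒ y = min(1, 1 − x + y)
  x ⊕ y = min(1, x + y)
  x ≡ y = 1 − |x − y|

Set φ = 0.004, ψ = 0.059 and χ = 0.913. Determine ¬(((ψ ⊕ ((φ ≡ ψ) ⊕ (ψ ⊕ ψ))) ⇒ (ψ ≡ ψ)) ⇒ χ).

φ ≡ ψ = 1 − |0.004 − 0.059| = 1 − 0.055 = 0.945
ψ ⊕ ψ = min(1, 0.059 + 0.059) = min(1, 0.118) = 0.118
(φ ≡ ψ) ⊕ (ψ ⊕ ψ) = min(1, 0.945 + 0.118) = min(1, 1.063) = 1.000
ψ ⊕ ((φ ≡ ψ) ⊕ (ψ ⊕ ψ)) = min(1, 0.059 + 1.000) = min(1, 1.059) = 1.000
ψ ≡ ψ = 1 − |0.059 − 0.059| = 1 − 0.000 = 1.000
(ψ ⊕ ((φ ≡ ψ) ⊕ (ψ ⊕ ψ))) ⇒ (ψ ≡ ψ) = min(1, 1 − 1.000 + 1.000) = min(1, 1.000) = 1.000
((ψ ⊕ ((φ ≡ ψ) ⊕ (ψ ⊕ ψ))) ⇒ (ψ ≡ ψ)) ⇒ χ = min(1, 1 − 1.000 + 0.913) = min(1, 0.913) = 0.913
¬(((ψ ⊕ ((φ ≡ ψ) ⊕ (ψ ⊕ ψ))) ⇒ (ψ ≡ ψ)) ⇒ χ) = 1 − 0.913 = 0.087

0.087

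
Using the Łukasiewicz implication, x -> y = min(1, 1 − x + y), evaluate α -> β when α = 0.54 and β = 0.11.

0.57

α -> β = min(1, 1 − 0.54 + 0.11) = min(1, 0.57) = 0.57
For comparison, the Gödel implication (1 if x ≤ y else y) would give 0.11.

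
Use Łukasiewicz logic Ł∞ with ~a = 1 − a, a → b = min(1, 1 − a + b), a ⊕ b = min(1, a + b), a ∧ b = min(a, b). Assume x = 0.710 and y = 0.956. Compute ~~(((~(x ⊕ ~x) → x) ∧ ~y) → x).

1.000

~x = 1 − 0.710 = 0.290
x ⊕ ~x = min(1, 0.710 + 0.290) = min(1, 1.000) = 1.000
~(x ⊕ ~x) = 1 − 1.000 = 0.000
~(x ⊕ ~x) → x = min(1, 1 − 0.000 + 0.710) = min(1, 1.710) = 1.000
~y = 1 − 0.956 = 0.044
(~(x ⊕ ~x) → x) ∧ ~y = min(1.000, 0.044) = 0.044
((~(x ⊕ ~x) → x) ∧ ~y) → x = min(1, 1 − 0.044 + 0.710) = min(1, 1.666) = 1.000
~(((~(x ⊕ ~x) → x) ∧ ~y) → x) = 1 − 1.000 = 0.000
~~(((~(x ⊕ ~x) → x) ∧ ~y) → x) = 1 − 0.000 = 1.000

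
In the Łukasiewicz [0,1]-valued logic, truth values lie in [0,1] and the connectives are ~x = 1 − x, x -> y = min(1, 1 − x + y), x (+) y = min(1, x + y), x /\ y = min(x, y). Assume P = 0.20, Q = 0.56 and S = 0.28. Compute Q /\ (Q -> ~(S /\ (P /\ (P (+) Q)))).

0.56

P (+) Q = min(1, 0.20 + 0.56) = min(1, 0.76) = 0.76
P /\ (P (+) Q) = min(0.20, 0.76) = 0.20
S /\ (P /\ (P (+) Q)) = min(0.28, 0.20) = 0.20
~(S /\ (P /\ (P (+) Q))) = 1 − 0.20 = 0.80
Q -> ~(S /\ (P /\ (P (+) Q))) = min(1, 1 − 0.56 + 0.80) = min(1, 1.24) = 1.00
Q /\ (Q -> ~(S /\ (P /\ (P (+) Q)))) = min(0.56, 1.00) = 0.56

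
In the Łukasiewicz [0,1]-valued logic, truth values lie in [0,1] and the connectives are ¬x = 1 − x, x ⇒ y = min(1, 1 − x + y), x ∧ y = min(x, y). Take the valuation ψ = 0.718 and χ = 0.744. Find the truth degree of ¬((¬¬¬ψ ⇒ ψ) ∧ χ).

0.256

¬ψ = 1 − 0.718 = 0.282
¬¬ψ = 1 − 0.282 = 0.718
¬¬¬ψ = 1 − 0.718 = 0.282
¬¬¬ψ ⇒ ψ = min(1, 1 − 0.282 + 0.718) = min(1, 1.436) = 1.000
(¬¬¬ψ ⇒ ψ) ∧ χ = min(1.000, 0.744) = 0.744
¬((¬¬¬ψ ⇒ ψ) ∧ χ) = 1 − 0.744 = 0.256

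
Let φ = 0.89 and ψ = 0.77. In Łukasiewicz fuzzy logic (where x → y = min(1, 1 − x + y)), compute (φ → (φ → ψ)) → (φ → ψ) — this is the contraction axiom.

φ → ψ = min(1, 1 − 0.89 + 0.77) = min(1, 0.88) = 0.88
φ → (φ → ψ) = min(1, 1 − 0.89 + 0.88) = min(1, 0.99) = 0.99
(φ → (φ → ψ)) → (φ → ψ) = min(1, 1 − 0.99 + 0.88) = min(1, 0.89) = 0.89
(The value 0.89 < 1 shows this instance is not satisfied; fails in Ł∞ (the t-norm is not idempotent).)

0.89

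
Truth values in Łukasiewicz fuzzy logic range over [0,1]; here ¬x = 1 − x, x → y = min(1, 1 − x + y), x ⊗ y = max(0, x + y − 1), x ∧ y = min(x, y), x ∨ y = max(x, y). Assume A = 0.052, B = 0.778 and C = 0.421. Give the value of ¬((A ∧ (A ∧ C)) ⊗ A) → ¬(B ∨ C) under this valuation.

0.222

A ∧ C = min(0.052, 0.421) = 0.052
A ∧ (A ∧ C) = min(0.052, 0.052) = 0.052
(A ∧ (A ∧ C)) ⊗ A = max(0, 0.052 + 0.052 − 1) = max(0, -0.896) = 0.000
¬((A ∧ (A ∧ C)) ⊗ A) = 1 − 0.000 = 1.000
B ∨ C = max(0.778, 0.421) = 0.778
¬(B ∨ C) = 1 − 0.778 = 0.222
¬((A ∧ (A ∧ C)) ⊗ A) → ¬(B ∨ C) = min(1, 1 − 1.000 + 0.222) = min(1, 0.222) = 0.222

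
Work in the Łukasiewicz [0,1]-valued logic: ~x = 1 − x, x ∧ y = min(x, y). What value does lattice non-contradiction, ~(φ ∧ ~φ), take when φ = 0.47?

~φ = 1 − 0.47 = 0.53
φ ∧ ~φ = min(0.47, 0.53) = 0.47
~(φ ∧ ~φ) = 1 − 0.47 = 0.53
(The value 0.53 < 1 shows this instance is not satisfied; not a Ł∞-tautology — its value is 1 − min(a, 1−a).)

0.53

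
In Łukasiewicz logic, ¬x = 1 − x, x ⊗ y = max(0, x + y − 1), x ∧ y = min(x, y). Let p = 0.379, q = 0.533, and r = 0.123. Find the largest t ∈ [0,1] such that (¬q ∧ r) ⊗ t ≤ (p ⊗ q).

0.877

¬q = 1 − 0.533 = 0.467
¬q ∧ r = min(0.467, 0.123) = 0.123
So the left factor is ¬q ∧ r = 0.123.
p ⊗ q = max(0, 0.379 + 0.533 − 1) = max(0, -0.088) = 0.000
So the right-hand bound is p ⊗ q = 0.000.
The residuum of the Łukasiewicz t-norm gives the supremum: min(1, 1 − 0.123 + 0.000).
1 − 0.123 + 0.000 = 0.877, so t = min(1, 0.877) = 0.877.
Check: 0.123 ⊗ 0.877 = max(0, 0.000) = 0.000 ≤ 0.000.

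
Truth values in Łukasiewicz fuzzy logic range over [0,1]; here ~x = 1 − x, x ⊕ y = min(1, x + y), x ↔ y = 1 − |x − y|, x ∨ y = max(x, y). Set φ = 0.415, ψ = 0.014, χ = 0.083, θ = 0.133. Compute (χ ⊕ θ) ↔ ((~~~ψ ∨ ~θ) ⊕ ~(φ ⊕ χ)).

0.216

χ ⊕ θ = min(1, 0.083 + 0.133) = min(1, 0.216) = 0.216
~ψ = 1 − 0.014 = 0.986
~~ψ = 1 − 0.986 = 0.014
~~~ψ = 1 − 0.014 = 0.986
~θ = 1 − 0.133 = 0.867
~~~ψ ∨ ~θ = max(0.986, 0.867) = 0.986
φ ⊕ χ = min(1, 0.415 + 0.083) = min(1, 0.498) = 0.498
~(φ ⊕ χ) = 1 − 0.498 = 0.502
(~~~ψ ∨ ~θ) ⊕ ~(φ ⊕ χ) = min(1, 0.986 + 0.502) = min(1, 1.488) = 1.000
(χ ⊕ θ) ↔ ((~~~ψ ∨ ~θ) ⊕ ~(φ ⊕ χ)) = 1 − |0.216 − 1.000| = 1 − 0.784 = 0.216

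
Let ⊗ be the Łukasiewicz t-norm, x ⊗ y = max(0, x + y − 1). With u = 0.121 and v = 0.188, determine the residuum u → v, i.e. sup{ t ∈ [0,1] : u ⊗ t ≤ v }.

The residuum of the Łukasiewicz t-norm gives the supremum: min(1, 1 − 0.121 + 0.188).
1 − 0.121 + 0.188 = 1.067, so t = min(1, 1.067) = 1.000.
Check: 0.121 ⊗ 1.000 = max(0, 0.121) = 0.121 ≤ 0.188.

1.000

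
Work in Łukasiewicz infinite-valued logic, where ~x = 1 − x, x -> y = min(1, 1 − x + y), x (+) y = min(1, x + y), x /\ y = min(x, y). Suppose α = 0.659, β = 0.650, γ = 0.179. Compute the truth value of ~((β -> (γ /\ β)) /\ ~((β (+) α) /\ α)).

γ /\ β = min(0.179, 0.650) = 0.179
β -> (γ /\ β) = min(1, 1 − 0.650 + 0.179) = min(1, 0.529) = 0.529
β (+) α = min(1, 0.650 + 0.659) = min(1, 1.309) = 1.000
(β (+) α) /\ α = min(1.000, 0.659) = 0.659
~((β (+) α) /\ α) = 1 − 0.659 = 0.341
(β -> (γ /\ β)) /\ ~((β (+) α) /\ α) = min(0.529, 0.341) = 0.341
~((β -> (γ /\ β)) /\ ~((β (+) α) /\ α)) = 1 − 0.341 = 0.659

0.659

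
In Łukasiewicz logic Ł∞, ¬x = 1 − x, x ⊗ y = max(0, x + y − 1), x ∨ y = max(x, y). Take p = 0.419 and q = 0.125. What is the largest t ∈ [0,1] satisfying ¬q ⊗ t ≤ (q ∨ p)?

0.544

¬q = 1 − 0.125 = 0.875
So the left factor is ¬q = 0.875.
q ∨ p = max(0.125, 0.419) = 0.419
So the right-hand bound is q ∨ p = 0.419.
The residuum of the Łukasiewicz t-norm gives the supremum: min(1, 1 − 0.875 + 0.419).
1 − 0.875 + 0.419 = 0.544, so t = min(1, 0.544) = 0.544.
Check: 0.875 ⊗ 0.544 = max(0, 0.419) = 0.419 ≤ 0.419.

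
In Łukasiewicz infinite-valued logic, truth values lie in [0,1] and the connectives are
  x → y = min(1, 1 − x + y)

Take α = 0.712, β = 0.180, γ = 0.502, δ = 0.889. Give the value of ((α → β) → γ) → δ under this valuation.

0.889

α → β = min(1, 1 − 0.712 + 0.180) = min(1, 0.468) = 0.468
(α → β) → γ = min(1, 1 − 0.468 + 0.502) = min(1, 1.034) = 1.000
((α → β) → γ) → δ = min(1, 1 − 1.000 + 0.889) = min(1, 0.889) = 0.889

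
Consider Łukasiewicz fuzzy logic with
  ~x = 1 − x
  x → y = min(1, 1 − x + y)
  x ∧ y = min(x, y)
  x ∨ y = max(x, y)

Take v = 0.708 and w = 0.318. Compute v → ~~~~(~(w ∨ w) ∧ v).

w ∨ w = max(0.318, 0.318) = 0.318
~(w ∨ w) = 1 − 0.318 = 0.682
~(w ∨ w) ∧ v = min(0.682, 0.708) = 0.682
~(~(w ∨ w) ∧ v) = 1 − 0.682 = 0.318
~~(~(w ∨ w) ∧ v) = 1 − 0.318 = 0.682
~~~(~(w ∨ w) ∧ v) = 1 − 0.682 = 0.318
~~~~(~(w ∨ w) ∧ v) = 1 − 0.318 = 0.682
v → ~~~~(~(w ∨ w) ∧ v) = min(1, 1 − 0.708 + 0.682) = min(1, 0.974) = 0.974

0.974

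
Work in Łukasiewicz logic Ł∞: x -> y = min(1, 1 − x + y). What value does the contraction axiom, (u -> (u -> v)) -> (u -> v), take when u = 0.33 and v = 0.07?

u -> v = min(1, 1 − 0.33 + 0.07) = min(1, 0.74) = 0.74
u -> (u -> v) = min(1, 1 − 0.33 + 0.74) = min(1, 1.41) = 1.00
(u -> (u -> v)) -> (u -> v) = min(1, 1 − 1.00 + 0.74) = min(1, 0.74) = 0.74
(The value 0.74 < 1 shows this instance is not satisfied; fails in Ł∞ (the t-norm is not idempotent).)

0.74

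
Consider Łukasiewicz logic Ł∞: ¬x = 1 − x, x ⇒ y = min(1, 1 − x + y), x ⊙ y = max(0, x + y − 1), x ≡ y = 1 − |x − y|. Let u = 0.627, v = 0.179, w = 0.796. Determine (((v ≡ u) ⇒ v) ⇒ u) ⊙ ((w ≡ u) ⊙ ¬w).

v ≡ u = 1 − |0.179 − 0.627| = 1 − 0.448 = 0.552
(v ≡ u) ⇒ v = min(1, 1 − 0.552 + 0.179) = min(1, 0.627) = 0.627
((v ≡ u) ⇒ v) ⇒ u = min(1, 1 − 0.627 + 0.627) = min(1, 1.000) = 1.000
w ≡ u = 1 − |0.796 − 0.627| = 1 − 0.169 = 0.831
¬w = 1 − 0.796 = 0.204
(w ≡ u) ⊙ ¬w = max(0, 0.831 + 0.204 − 1) = max(0, 0.035) = 0.035
(((v ≡ u) ⇒ v) ⇒ u) ⊙ ((w ≡ u) ⊙ ¬w) = max(0, 1.000 + 0.035 − 1) = max(0, 0.035) = 0.035

0.035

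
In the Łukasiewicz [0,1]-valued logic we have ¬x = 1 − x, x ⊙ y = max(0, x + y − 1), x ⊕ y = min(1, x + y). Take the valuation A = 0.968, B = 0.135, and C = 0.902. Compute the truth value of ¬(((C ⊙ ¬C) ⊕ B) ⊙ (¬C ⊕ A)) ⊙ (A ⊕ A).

0.865

¬C = 1 − 0.902 = 0.098
C ⊙ ¬C = max(0, 0.902 + 0.098 − 1) = max(0, 0.000) = 0.000
(C ⊙ ¬C) ⊕ B = min(1, 0.000 + 0.135) = min(1, 0.135) = 0.135
¬C ⊕ A = min(1, 0.098 + 0.968) = min(1, 1.066) = 1.000
((C ⊙ ¬C) ⊕ B) ⊙ (¬C ⊕ A) = max(0, 0.135 + 1.000 − 1) = max(0, 0.135) = 0.135
¬(((C ⊙ ¬C) ⊕ B) ⊙ (¬C ⊕ A)) = 1 − 0.135 = 0.865
A ⊕ A = min(1, 0.968 + 0.968) = min(1, 1.936) = 1.000
¬(((C ⊙ ¬C) ⊕ B) ⊙ (¬C ⊕ A)) ⊙ (A ⊕ A) = max(0, 0.865 + 1.000 − 1) = max(0, 0.865) = 0.865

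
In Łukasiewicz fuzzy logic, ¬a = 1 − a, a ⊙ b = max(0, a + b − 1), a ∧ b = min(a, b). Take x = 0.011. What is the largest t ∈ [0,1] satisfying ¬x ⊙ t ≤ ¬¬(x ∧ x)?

0.022

¬x = 1 − 0.011 = 0.989
So the left factor is ¬x = 0.989.
x ∧ x = min(0.011, 0.011) = 0.011
¬(x ∧ x) = 1 − 0.011 = 0.989
¬¬(x ∧ x) = 1 − 0.989 = 0.011
So the right-hand bound is ¬¬(x ∧ x) = 0.011.
The residuum of the Łukasiewicz t-norm gives the supremum: min(1, 1 − 0.989 + 0.011).
1 − 0.989 + 0.011 = 0.022, so t = min(1, 0.022) = 0.022.
Check: 0.989 ⊙ 0.022 = max(0, 0.011) = 0.011 ≤ 0.011.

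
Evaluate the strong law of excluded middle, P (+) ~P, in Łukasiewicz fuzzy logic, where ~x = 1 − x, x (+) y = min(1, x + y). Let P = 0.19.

~P = 1 − 0.19 = 0.81
P (+) ~P = min(1, 0.19 + 0.81) = min(1, 1.00) = 1.00
(As expected: always 1 in Ł∞ since a ⊕ (1−a) = 1.)

1.00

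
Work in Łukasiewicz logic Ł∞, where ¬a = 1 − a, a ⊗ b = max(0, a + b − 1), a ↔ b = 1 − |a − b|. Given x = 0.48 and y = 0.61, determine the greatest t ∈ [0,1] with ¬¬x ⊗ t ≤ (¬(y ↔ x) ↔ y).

1.00

¬x = 1 − 0.48 = 0.52
¬¬x = 1 − 0.52 = 0.48
So the left factor is ¬¬x = 0.48.
y ↔ x = 1 − |0.61 − 0.48| = 1 − 0.13 = 0.87
¬(y ↔ x) = 1 − 0.87 = 0.13
¬(y ↔ x) ↔ y = 1 − |0.13 − 0.61| = 1 − 0.48 = 0.52
So the right-hand bound is ¬(y ↔ x) ↔ y = 0.52.
The residuum of the Łukasiewicz t-norm gives the supremum: min(1, 1 − 0.48 + 0.52).
1 − 0.48 + 0.52 = 1.04, so t = min(1, 1.04) = 1.00.
Check: 0.48 ⊗ 1.00 = max(0, 0.48) = 0.48 ≤ 0.52.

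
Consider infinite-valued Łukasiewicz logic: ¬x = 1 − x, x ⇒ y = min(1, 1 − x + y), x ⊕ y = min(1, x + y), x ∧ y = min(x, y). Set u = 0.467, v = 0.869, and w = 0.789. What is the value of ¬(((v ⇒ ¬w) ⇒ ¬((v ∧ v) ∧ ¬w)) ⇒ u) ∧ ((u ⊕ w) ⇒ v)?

0.533

¬w = 1 − 0.789 = 0.211
v ⇒ ¬w = min(1, 1 − 0.869 + 0.211) = min(1, 0.342) = 0.342
v ∧ v = min(0.869, 0.869) = 0.869
(v ∧ v) ∧ ¬w = min(0.869, 0.211) = 0.211
¬((v ∧ v) ∧ ¬w) = 1 − 0.211 = 0.789
(v ⇒ ¬w) ⇒ ¬((v ∧ v) ∧ ¬w) = min(1, 1 − 0.342 + 0.789) = min(1, 1.447) = 1.000
((v ⇒ ¬w) ⇒ ¬((v ∧ v) ∧ ¬w)) ⇒ u = min(1, 1 − 1.000 + 0.467) = min(1, 0.467) = 0.467
¬(((v ⇒ ¬w) ⇒ ¬((v ∧ v) ∧ ¬w)) ⇒ u) = 1 − 0.467 = 0.533
u ⊕ w = min(1, 0.467 + 0.789) = min(1, 1.256) = 1.000
(u ⊕ w) ⇒ v = min(1, 1 − 1.000 + 0.869) = min(1, 0.869) = 0.869
¬(((v ⇒ ¬w) ⇒ ¬((v ∧ v) ∧ ¬w)) ⇒ u) ∧ ((u ⊕ w) ⇒ v) = min(0.533, 0.869) = 0.533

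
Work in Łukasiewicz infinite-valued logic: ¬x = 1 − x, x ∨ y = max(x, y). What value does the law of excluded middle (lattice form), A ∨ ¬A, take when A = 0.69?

0.69

¬A = 1 − 0.69 = 0.31
A ∨ ¬A = max(0.69, 0.31) = 0.69
(The value 0.69 < 1 shows this instance is not satisfied; not a Ł∞-tautology — its value is max(a, 1−a).)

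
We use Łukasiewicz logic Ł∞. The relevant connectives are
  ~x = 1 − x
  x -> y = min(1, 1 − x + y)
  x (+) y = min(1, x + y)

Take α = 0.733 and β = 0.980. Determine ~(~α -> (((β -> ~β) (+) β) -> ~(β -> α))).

~α = 1 − 0.733 = 0.267
~β = 1 − 0.980 = 0.020
β -> ~β = min(1, 1 − 0.980 + 0.020) = min(1, 0.040) = 0.040
(β -> ~β) (+) β = min(1, 0.040 + 0.980) = min(1, 1.020) = 1.000
β -> α = min(1, 1 − 0.980 + 0.733) = min(1, 0.753) = 0.753
~(β -> α) = 1 − 0.753 = 0.247
((β -> ~β) (+) β) -> ~(β -> α) = min(1, 1 − 1.000 + 0.247) = min(1, 0.247) = 0.247
~α -> (((β -> ~β) (+) β) -> ~(β -> α)) = min(1, 1 − 0.267 + 0.247) = min(1, 0.980) = 0.980
~(~α -> (((β -> ~β) (+) β) -> ~(β -> α))) = 1 − 0.980 = 0.020

0.020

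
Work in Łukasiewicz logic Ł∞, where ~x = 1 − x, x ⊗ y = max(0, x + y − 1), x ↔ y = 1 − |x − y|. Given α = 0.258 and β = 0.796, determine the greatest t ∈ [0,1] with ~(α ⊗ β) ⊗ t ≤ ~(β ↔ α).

α ⊗ β = max(0, 0.258 + 0.796 − 1) = max(0, 0.054) = 0.054
~(α ⊗ β) = 1 − 0.054 = 0.946
So the left factor is ~(α ⊗ β) = 0.946.
β ↔ α = 1 − |0.796 − 0.258| = 1 − 0.538 = 0.462
~(β ↔ α) = 1 − 0.462 = 0.538
So the right-hand bound is ~(β ↔ α) = 0.538.
The residuum of the Łukasiewicz t-norm gives the supremum: min(1, 1 − 0.946 + 0.538).
1 − 0.946 + 0.538 = 0.592, so t = min(1, 0.592) = 0.592.
Check: 0.946 ⊗ 0.592 = max(0, 0.538) = 0.538 ≤ 0.538.

0.592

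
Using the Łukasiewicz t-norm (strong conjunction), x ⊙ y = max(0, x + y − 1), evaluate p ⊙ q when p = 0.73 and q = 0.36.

0.09

p ⊙ q = max(0, 0.73 + 0.36 − 1) = max(0, 0.09) = 0.09
For comparison, the Gödel (minimum) t-norm min(x, y) would give 0.36.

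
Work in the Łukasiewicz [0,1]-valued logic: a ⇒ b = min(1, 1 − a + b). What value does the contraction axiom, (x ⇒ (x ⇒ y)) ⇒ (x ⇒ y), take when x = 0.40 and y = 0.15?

0.75

x ⇒ y = min(1, 1 − 0.40 + 0.15) = min(1, 0.75) = 0.75
x ⇒ (x ⇒ y) = min(1, 1 − 0.40 + 0.75) = min(1, 1.35) = 1.00
(x ⇒ (x ⇒ y)) ⇒ (x ⇒ y) = min(1, 1 − 1.00 + 0.75) = min(1, 0.75) = 0.75
(The value 0.75 < 1 shows this instance is not satisfied; fails in Ł∞ (the t-norm is not idempotent).)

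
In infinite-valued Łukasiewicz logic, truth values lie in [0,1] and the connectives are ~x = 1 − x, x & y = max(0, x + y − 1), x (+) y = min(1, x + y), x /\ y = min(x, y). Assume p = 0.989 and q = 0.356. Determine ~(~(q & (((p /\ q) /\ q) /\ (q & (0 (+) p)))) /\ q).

0.644

p /\ q = min(0.989, 0.356) = 0.356
(p /\ q) /\ q = min(0.356, 0.356) = 0.356
0 (+) p = min(1, 0.000 + 0.989) = min(1, 0.989) = 0.989
q & (0 (+) p) = max(0, 0.356 + 0.989 − 1) = max(0, 0.345) = 0.345
((p /\ q) /\ q) /\ (q & (0 (+) p)) = min(0.356, 0.345) = 0.345
q & (((p /\ q) /\ q) /\ (q & (0 (+) p))) = max(0, 0.356 + 0.345 − 1) = max(0, -0.299) = 0.000
~(q & (((p /\ q) /\ q) /\ (q & (0 (+) p)))) = 1 − 0.000 = 1.000
~(q & (((p /\ q) /\ q) /\ (q & (0 (+) p)))) /\ q = min(1.000, 0.356) = 0.356
~(~(q & (((p /\ q) /\ q) /\ (q & (0 (+) p)))) /\ q) = 1 − 0.356 = 0.644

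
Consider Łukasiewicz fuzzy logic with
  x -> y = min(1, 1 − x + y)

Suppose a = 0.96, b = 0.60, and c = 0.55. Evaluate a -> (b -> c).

0.99

b -> c = min(1, 1 − 0.60 + 0.55) = min(1, 0.95) = 0.95
a -> (b -> c) = min(1, 1 − 0.96 + 0.95) = min(1, 0.99) = 0.99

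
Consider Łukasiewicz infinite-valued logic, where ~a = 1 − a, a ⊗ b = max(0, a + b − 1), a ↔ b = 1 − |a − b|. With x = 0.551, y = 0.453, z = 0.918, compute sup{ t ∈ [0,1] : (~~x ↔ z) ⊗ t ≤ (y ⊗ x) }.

~x = 1 − 0.551 = 0.449
~~x = 1 − 0.449 = 0.551
~~x ↔ z = 1 − |0.551 − 0.918| = 1 − 0.367 = 0.633
So the left factor is ~~x ↔ z = 0.633.
y ⊗ x = max(0, 0.453 + 0.551 − 1) = max(0, 0.004) = 0.004
So the right-hand bound is y ⊗ x = 0.004.
The residuum of the Łukasiewicz t-norm gives the supremum: min(1, 1 − 0.633 + 0.004).
1 − 0.633 + 0.004 = 0.371, so t = min(1, 0.371) = 0.371.
Check: 0.633 ⊗ 0.371 = max(0, 0.004) = 0.004 ≤ 0.004.

0.371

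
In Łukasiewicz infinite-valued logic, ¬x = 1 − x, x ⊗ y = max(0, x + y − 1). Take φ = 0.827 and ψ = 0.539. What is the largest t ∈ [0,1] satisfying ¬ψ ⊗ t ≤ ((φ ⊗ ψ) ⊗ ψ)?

0.539

¬ψ = 1 − 0.539 = 0.461
So the left factor is ¬ψ = 0.461.
φ ⊗ ψ = max(0, 0.827 + 0.539 − 1) = max(0, 0.366) = 0.366
(φ ⊗ ψ) ⊗ ψ = max(0, 0.366 + 0.539 − 1) = max(0, -0.095) = 0.000
So the right-hand bound is (φ ⊗ ψ) ⊗ ψ = 0.000.
The residuum of the Łukasiewicz t-norm gives the supremum: min(1, 1 − 0.461 + 0.000).
1 − 0.461 + 0.000 = 0.539, so t = min(1, 0.539) = 0.539.
Check: 0.461 ⊗ 0.539 = max(0, 0.000) = 0.000 ≤ 0.000.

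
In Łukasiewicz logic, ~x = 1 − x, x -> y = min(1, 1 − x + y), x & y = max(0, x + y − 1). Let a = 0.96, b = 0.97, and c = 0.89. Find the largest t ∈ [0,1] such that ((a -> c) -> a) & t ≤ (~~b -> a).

a -> c = min(1, 1 − 0.96 + 0.89) = min(1, 0.93) = 0.93
(a -> c) -> a = min(1, 1 − 0.93 + 0.96) = min(1, 1.03) = 1.00
So the left factor is (a -> c) -> a = 1.00.
~b = 1 − 0.97 = 0.03
~~b = 1 − 0.03 = 0.97
~~b -> a = min(1, 1 − 0.97 + 0.96) = min(1, 0.99) = 0.99
So the right-hand bound is ~~b -> a = 0.99.
The residuum of the Łukasiewicz t-norm gives the supremum: min(1, 1 − 1.00 + 0.99).
1 − 1.00 + 0.99 = 0.99, so t = min(1, 0.99) = 0.99.
Check: 1.00 & 0.99 = max(0, 0.99) = 0.99 ≤ 0.99.

0.99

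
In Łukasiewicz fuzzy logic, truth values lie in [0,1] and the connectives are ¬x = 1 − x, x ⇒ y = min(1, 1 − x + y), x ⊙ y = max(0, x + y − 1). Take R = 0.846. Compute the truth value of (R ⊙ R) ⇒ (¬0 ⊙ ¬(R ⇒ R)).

0.308

R ⊙ R = max(0, 0.846 + 0.846 − 1) = max(0, 0.692) = 0.692
¬0 = 1 − 0.000 = 1.000
R ⇒ R = min(1, 1 − 0.846 + 0.846) = min(1, 1.000) = 1.000
¬(R ⇒ R) = 1 − 1.000 = 0.000
¬0 ⊙ ¬(R ⇒ R) = max(0, 1.000 + 0.000 − 1) = max(0, 0.000) = 0.000
(R ⊙ R) ⇒ (¬0 ⊙ ¬(R ⇒ R)) = min(1, 1 − 0.692 + 0.000) = min(1, 0.308) = 0.308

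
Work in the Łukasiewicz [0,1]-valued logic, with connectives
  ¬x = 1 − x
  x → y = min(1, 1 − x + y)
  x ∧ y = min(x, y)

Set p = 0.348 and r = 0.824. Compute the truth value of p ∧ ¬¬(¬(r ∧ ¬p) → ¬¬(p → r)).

¬p = 1 − 0.348 = 0.652
r ∧ ¬p = min(0.824, 0.652) = 0.652
¬(r ∧ ¬p) = 1 − 0.652 = 0.348
p → r = min(1, 1 − 0.348 + 0.824) = min(1, 1.476) = 1.000
¬(p → r) = 1 − 1.000 = 0.000
¬¬(p → r) = 1 − 0.000 = 1.000
¬(r ∧ ¬p) → ¬¬(p → r) = min(1, 1 − 0.348 + 1.000) = min(1, 1.652) = 1.000
¬(¬(r ∧ ¬p) → ¬¬(p → r)) = 1 − 1.000 = 0.000
¬¬(¬(r ∧ ¬p) → ¬¬(p → r)) = 1 − 0.000 = 1.000
p ∧ ¬¬(¬(r ∧ ¬p) → ¬¬(p → r)) = min(0.348, 1.000) = 0.348

0.348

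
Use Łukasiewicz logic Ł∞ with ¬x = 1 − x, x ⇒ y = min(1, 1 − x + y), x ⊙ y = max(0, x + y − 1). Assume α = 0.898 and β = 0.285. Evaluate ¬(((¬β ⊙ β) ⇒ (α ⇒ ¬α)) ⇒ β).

¬β = 1 − 0.285 = 0.715
¬β ⊙ β = max(0, 0.715 + 0.285 − 1) = max(0, 0.000) = 0.000
¬α = 1 − 0.898 = 0.102
α ⇒ ¬α = min(1, 1 − 0.898 + 0.102) = min(1, 0.204) = 0.204
(¬β ⊙ β) ⇒ (α ⇒ ¬α) = min(1, 1 − 0.000 + 0.204) = min(1, 1.204) = 1.000
((¬β ⊙ β) ⇒ (α ⇒ ¬α)) ⇒ β = min(1, 1 − 1.000 + 0.285) = min(1, 0.285) = 0.285
¬(((¬β ⊙ β) ⇒ (α ⇒ ¬α)) ⇒ β) = 1 − 0.285 = 0.715

0.715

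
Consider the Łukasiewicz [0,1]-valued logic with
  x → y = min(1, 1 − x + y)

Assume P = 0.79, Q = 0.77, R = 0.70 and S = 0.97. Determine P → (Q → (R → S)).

1.00

R → S = min(1, 1 − 0.70 + 0.97) = min(1, 1.27) = 1.00
Q → (R → S) = min(1, 1 − 0.77 + 1.00) = min(1, 1.23) = 1.00
P → (Q → (R → S)) = min(1, 1 − 0.79 + 1.00) = min(1, 1.21) = 1.00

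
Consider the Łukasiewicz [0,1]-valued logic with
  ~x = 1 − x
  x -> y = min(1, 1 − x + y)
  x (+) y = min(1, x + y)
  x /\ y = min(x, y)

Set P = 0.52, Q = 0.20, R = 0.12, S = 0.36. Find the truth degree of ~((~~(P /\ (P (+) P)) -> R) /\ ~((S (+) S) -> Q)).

P (+) P = min(1, 0.52 + 0.52) = min(1, 1.04) = 1.00
P /\ (P (+) P) = min(0.52, 1.00) = 0.52
~(P /\ (P (+) P)) = 1 − 0.52 = 0.48
~~(P /\ (P (+) P)) = 1 − 0.48 = 0.52
~~(P /\ (P (+) P)) -> R = min(1, 1 − 0.52 + 0.12) = min(1, 0.60) = 0.60
S (+) S = min(1, 0.36 + 0.36) = min(1, 0.72) = 0.72
(S (+) S) -> Q = min(1, 1 − 0.72 + 0.20) = min(1, 0.48) = 0.48
~((S (+) S) -> Q) = 1 − 0.48 = 0.52
(~~(P /\ (P (+) P)) -> R) /\ ~((S (+) S) -> Q) = min(0.60, 0.52) = 0.52
~((~~(P /\ (P (+) P)) -> R) /\ ~((S (+) S) -> Q)) = 1 − 0.52 = 0.48

0.48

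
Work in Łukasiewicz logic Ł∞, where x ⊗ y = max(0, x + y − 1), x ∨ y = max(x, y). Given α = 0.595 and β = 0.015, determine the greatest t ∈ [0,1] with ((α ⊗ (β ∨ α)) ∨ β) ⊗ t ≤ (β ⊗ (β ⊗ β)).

β ∨ α = max(0.015, 0.595) = 0.595
α ⊗ (β ∨ α) = max(0, 0.595 + 0.595 − 1) = max(0, 0.190) = 0.190
(α ⊗ (β ∨ α)) ∨ β = max(0.190, 0.015) = 0.190
So the left factor is (α ⊗ (β ∨ α)) ∨ β = 0.190.
β ⊗ β = max(0, 0.015 + 0.015 − 1) = max(0, -0.970) = 0.000
β ⊗ (β ⊗ β) = max(0, 0.015 + 0.000 − 1) = max(0, -0.985) = 0.000
So the right-hand bound is β ⊗ (β ⊗ β) = 0.000.
The residuum of the Łukasiewicz t-norm gives the supremum: min(1, 1 − 0.190 + 0.000).
1 − 0.190 + 0.000 = 0.810, so t = min(1, 0.810) = 0.810.
Check: 0.190 ⊗ 0.810 = max(0, 0.000) = 0.000 ≤ 0.000.

0.810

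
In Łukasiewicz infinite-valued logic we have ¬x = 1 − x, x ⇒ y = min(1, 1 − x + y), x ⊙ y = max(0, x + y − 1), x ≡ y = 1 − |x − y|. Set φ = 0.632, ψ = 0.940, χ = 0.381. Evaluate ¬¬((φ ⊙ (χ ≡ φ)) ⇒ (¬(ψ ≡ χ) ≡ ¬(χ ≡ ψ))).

χ ≡ φ = 1 − |0.381 − 0.632| = 1 − 0.251 = 0.749
φ ⊙ (χ ≡ φ) = max(0, 0.632 + 0.749 − 1) = max(0, 0.381) = 0.381
ψ ≡ χ = 1 − |0.940 − 0.381| = 1 − 0.559 = 0.441
¬(ψ ≡ χ) = 1 − 0.441 = 0.559
χ ≡ ψ = 1 − |0.381 − 0.940| = 1 − 0.559 = 0.441
¬(χ ≡ ψ) = 1 − 0.441 = 0.559
¬(ψ ≡ χ) ≡ ¬(χ ≡ ψ) = 1 − |0.559 − 0.559| = 1 − 0.000 = 1.000
(φ ⊙ (χ ≡ φ)) ⇒ (¬(ψ ≡ χ) ≡ ¬(χ ≡ ψ)) = min(1, 1 − 0.381 + 1.000) = min(1, 1.619) = 1.000
¬((φ ⊙ (χ ≡ φ)) ⇒ (¬(ψ ≡ χ) ≡ ¬(χ ≡ ψ))) = 1 − 1.000 = 0.000
¬¬((φ ⊙ (χ ≡ φ)) ⇒ (¬(ψ ≡ χ) ≡ ¬(χ ≡ ψ))) = 1 − 0.000 = 1.000

1.000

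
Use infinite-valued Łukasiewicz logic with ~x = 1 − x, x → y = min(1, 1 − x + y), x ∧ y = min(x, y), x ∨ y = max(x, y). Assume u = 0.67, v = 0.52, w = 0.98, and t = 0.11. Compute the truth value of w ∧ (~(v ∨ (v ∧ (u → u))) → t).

0.63

u → u = min(1, 1 − 0.67 + 0.67) = min(1, 1.00) = 1.00
v ∧ (u → u) = min(0.52, 1.00) = 0.52
v ∨ (v ∧ (u → u)) = max(0.52, 0.52) = 0.52
~(v ∨ (v ∧ (u → u))) = 1 − 0.52 = 0.48
~(v ∨ (v ∧ (u → u))) → t = min(1, 1 − 0.48 + 0.11) = min(1, 0.63) = 0.63
w ∧ (~(v ∨ (v ∧ (u → u))) → t) = min(0.98, 0.63) = 0.63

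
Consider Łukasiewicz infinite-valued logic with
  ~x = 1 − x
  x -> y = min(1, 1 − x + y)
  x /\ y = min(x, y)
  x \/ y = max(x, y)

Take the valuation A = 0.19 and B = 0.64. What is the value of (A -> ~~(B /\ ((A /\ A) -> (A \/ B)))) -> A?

A /\ A = min(0.19, 0.19) = 0.19
A \/ B = max(0.19, 0.64) = 0.64
(A /\ A) -> (A \/ B) = min(1, 1 − 0.19 + 0.64) = min(1, 1.45) = 1.00
B /\ ((A /\ A) -> (A \/ B)) = min(0.64, 1.00) = 0.64
~(B /\ ((A /\ A) -> (A \/ B))) = 1 − 0.64 = 0.36
~~(B /\ ((A /\ A) -> (A \/ B))) = 1 − 0.36 = 0.64
A -> ~~(B /\ ((A /\ A) -> (A \/ B))) = min(1, 1 − 0.19 + 0.64) = min(1, 1.45) = 1.00
(A -> ~~(B /\ ((A /\ A) -> (A \/ B)))) -> A = min(1, 1 − 1.00 + 0.19) = min(1, 0.19) = 0.19

0.19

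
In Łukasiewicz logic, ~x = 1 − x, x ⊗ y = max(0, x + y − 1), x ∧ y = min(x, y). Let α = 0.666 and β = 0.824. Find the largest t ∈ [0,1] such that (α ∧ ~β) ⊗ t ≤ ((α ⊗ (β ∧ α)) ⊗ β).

~β = 1 − 0.824 = 0.176
α ∧ ~β = min(0.666, 0.176) = 0.176
So the left factor is α ∧ ~β = 0.176.
β ∧ α = min(0.824, 0.666) = 0.666
α ⊗ (β ∧ α) = max(0, 0.666 + 0.666 − 1) = max(0, 0.332) = 0.332
(α ⊗ (β ∧ α)) ⊗ β = max(0, 0.332 + 0.824 − 1) = max(0, 0.156) = 0.156
So the right-hand bound is (α ⊗ (β ∧ α)) ⊗ β = 0.156.
The residuum of the Łukasiewicz t-norm gives the supremum: min(1, 1 − 0.176 + 0.156).
1 − 0.176 + 0.156 = 0.980, so t = min(1, 0.980) = 0.980.
Check: 0.176 ⊗ 0.980 = max(0, 0.156) = 0.156 ≤ 0.156.

0.980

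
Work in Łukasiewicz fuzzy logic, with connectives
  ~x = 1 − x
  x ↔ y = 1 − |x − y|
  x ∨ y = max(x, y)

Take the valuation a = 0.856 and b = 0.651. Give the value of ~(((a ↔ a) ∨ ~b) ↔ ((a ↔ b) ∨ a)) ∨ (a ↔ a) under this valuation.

a ↔ a = 1 − |0.856 − 0.856| = 1 − 0.000 = 1.000
~b = 1 − 0.651 = 0.349
(a ↔ a) ∨ ~b = max(1.000, 0.349) = 1.000
a ↔ b = 1 − |0.856 − 0.651| = 1 − 0.205 = 0.795
(a ↔ b) ∨ a = max(0.795, 0.856) = 0.856
((a ↔ a) ∨ ~b) ↔ ((a ↔ b) ∨ a) = 1 − |1.000 − 0.856| = 1 − 0.144 = 0.856
~(((a ↔ a) ∨ ~b) ↔ ((a ↔ b) ∨ a)) = 1 − 0.856 = 0.144
~(((a ↔ a) ∨ ~b) ↔ ((a ↔ b) ∨ a)) ∨ (a ↔ a) = max(0.144, 1.000) = 1.000

1.000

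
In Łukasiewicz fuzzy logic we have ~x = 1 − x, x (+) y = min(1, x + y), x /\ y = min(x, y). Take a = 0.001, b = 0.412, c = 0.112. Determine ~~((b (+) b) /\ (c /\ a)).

b (+) b = min(1, 0.412 + 0.412) = min(1, 0.824) = 0.824
c /\ a = min(0.112, 0.001) = 0.001
(b (+) b) /\ (c /\ a) = min(0.824, 0.001) = 0.001
~((b (+) b) /\ (c /\ a)) = 1 − 0.001 = 0.999
~~((b (+) b) /\ (c /\ a)) = 1 − 0.999 = 0.001

0.001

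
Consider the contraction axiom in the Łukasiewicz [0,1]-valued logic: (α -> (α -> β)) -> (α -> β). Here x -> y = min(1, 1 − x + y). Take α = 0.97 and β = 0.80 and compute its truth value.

0.97

α -> β = min(1, 1 − 0.97 + 0.80) = min(1, 0.83) = 0.83
α -> (α -> β) = min(1, 1 − 0.97 + 0.83) = min(1, 0.86) = 0.86
(α -> (α -> β)) -> (α -> β) = min(1, 1 − 0.86 + 0.83) = min(1, 0.97) = 0.97
(The value 0.97 < 1 shows this instance is not satisfied; fails in Ł∞ (the t-norm is not idempotent).)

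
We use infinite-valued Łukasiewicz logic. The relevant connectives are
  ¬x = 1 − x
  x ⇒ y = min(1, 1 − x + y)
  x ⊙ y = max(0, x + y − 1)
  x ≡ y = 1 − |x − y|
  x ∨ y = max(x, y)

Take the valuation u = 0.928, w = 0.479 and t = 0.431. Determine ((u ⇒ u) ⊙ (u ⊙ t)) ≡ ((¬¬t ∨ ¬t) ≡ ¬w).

0.407

u ⇒ u = min(1, 1 − 0.928 + 0.928) = min(1, 1.000) = 1.000
u ⊙ t = max(0, 0.928 + 0.431 − 1) = max(0, 0.359) = 0.359
(u ⇒ u) ⊙ (u ⊙ t) = max(0, 1.000 + 0.359 − 1) = max(0, 0.359) = 0.359
¬t = 1 − 0.431 = 0.569
¬¬t = 1 − 0.569 = 0.431
¬¬t ∨ ¬t = max(0.431, 0.569) = 0.569
¬w = 1 − 0.479 = 0.521
(¬¬t ∨ ¬t) ≡ ¬w = 1 − |0.569 − 0.521| = 1 − 0.048 = 0.952
((u ⇒ u) ⊙ (u ⊙ t)) ≡ ((¬¬t ∨ ¬t) ≡ ¬w) = 1 − |0.359 − 0.952| = 1 − 0.593 = 0.407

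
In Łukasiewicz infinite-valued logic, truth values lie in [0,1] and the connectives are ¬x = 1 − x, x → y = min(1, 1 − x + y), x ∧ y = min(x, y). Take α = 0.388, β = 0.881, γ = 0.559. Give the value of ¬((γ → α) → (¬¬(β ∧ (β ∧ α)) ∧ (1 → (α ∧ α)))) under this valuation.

γ → α = min(1, 1 − 0.559 + 0.388) = min(1, 0.829) = 0.829
β ∧ α = min(0.881, 0.388) = 0.388
β ∧ (β ∧ α) = min(0.881, 0.388) = 0.388
¬(β ∧ (β ∧ α)) = 1 − 0.388 = 0.612
¬¬(β ∧ (β ∧ α)) = 1 − 0.612 = 0.388
α ∧ α = min(0.388, 0.388) = 0.388
1 → (α ∧ α) = min(1, 1 − 1.000 + 0.388) = min(1, 0.388) = 0.388
¬¬(β ∧ (β ∧ α)) ∧ (1 → (α ∧ α)) = min(0.388, 0.388) = 0.388
(γ → α) → (¬¬(β ∧ (β ∧ α)) ∧ (1 → (α ∧ α))) = min(1, 1 − 0.829 + 0.388) = min(1, 0.559) = 0.559
¬((γ → α) → (¬¬(β ∧ (β ∧ α)) ∧ (1 → (α ∧ α)))) = 1 − 0.559 = 0.441

0.441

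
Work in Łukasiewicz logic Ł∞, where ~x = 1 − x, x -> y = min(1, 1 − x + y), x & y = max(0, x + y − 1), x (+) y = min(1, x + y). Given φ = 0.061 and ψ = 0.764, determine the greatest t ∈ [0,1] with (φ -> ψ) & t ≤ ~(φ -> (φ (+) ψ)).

φ -> ψ = min(1, 1 − 0.061 + 0.764) = min(1, 1.703) = 1.000
So the left factor is φ -> ψ = 1.000.
φ (+) ψ = min(1, 0.061 + 0.764) = min(1, 0.825) = 0.825
φ -> (φ (+) ψ) = min(1, 1 − 0.061 + 0.825) = min(1, 1.764) = 1.000
~(φ -> (φ (+) ψ)) = 1 − 1.000 = 0.000
So the right-hand bound is ~(φ -> (φ (+) ψ)) = 0.000.
The residuum of the Łukasiewicz t-norm gives the supremum: min(1, 1 − 1.000 + 0.000).
1 − 1.000 + 0.000 = 0.000, so t = min(1, 0.000) = 0.000.
Check: 1.000 & 0.000 = max(0, 0.000) = 0.000 ≤ 0.000.

0.000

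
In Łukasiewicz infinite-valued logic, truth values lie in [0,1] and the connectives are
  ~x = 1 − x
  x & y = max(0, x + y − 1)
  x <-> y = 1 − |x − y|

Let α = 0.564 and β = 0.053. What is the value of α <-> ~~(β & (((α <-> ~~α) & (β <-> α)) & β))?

0.436

~α = 1 − 0.564 = 0.436
~~α = 1 − 0.436 = 0.564
α <-> ~~α = 1 − |0.564 − 0.564| = 1 − 0.000 = 1.000
β <-> α = 1 − |0.053 − 0.564| = 1 − 0.511 = 0.489
(α <-> ~~α) & (β <-> α) = max(0, 1.000 + 0.489 − 1) = max(0, 0.489) = 0.489
((α <-> ~~α) & (β <-> α)) & β = max(0, 0.489 + 0.053 − 1) = max(0, -0.458) = 0.000
β & (((α <-> ~~α) & (β <-> α)) & β) = max(0, 0.053 + 0.000 − 1) = max(0, -0.947) = 0.000
~(β & (((α <-> ~~α) & (β <-> α)) & β)) = 1 − 0.000 = 1.000
~~(β & (((α <-> ~~α) & (β <-> α)) & β)) = 1 − 1.000 = 0.000
α <-> ~~(β & (((α <-> ~~α) & (β <-> α)) & β)) = 1 − |0.564 − 0.000| = 1 − 0.564 = 0.436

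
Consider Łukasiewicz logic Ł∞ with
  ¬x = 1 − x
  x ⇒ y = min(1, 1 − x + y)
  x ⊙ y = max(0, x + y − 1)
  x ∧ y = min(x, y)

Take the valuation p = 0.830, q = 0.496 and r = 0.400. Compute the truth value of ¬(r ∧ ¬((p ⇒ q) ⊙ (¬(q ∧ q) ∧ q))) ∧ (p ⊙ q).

p ⇒ q = min(1, 1 − 0.830 + 0.496) = min(1, 0.666) = 0.666
q ∧ q = min(0.496, 0.496) = 0.496
¬(q ∧ q) = 1 − 0.496 = 0.504
¬(q ∧ q) ∧ q = min(0.504, 0.496) = 0.496
(p ⇒ q) ⊙ (¬(q ∧ q) ∧ q) = max(0, 0.666 + 0.496 − 1) = max(0, 0.162) = 0.162
¬((p ⇒ q) ⊙ (¬(q ∧ q) ∧ q)) = 1 − 0.162 = 0.838
r ∧ ¬((p ⇒ q) ⊙ (¬(q ∧ q) ∧ q)) = min(0.400, 0.838) = 0.400
¬(r ∧ ¬((p ⇒ q) ⊙ (¬(q ∧ q) ∧ q))) = 1 − 0.400 = 0.600
p ⊙ q = max(0, 0.830 + 0.496 − 1) = max(0, 0.326) = 0.326
¬(r ∧ ¬((p ⇒ q) ⊙ (¬(q ∧ q) ∧ q))) ∧ (p ⊙ q) = min(0.600, 0.326) = 0.326

0.326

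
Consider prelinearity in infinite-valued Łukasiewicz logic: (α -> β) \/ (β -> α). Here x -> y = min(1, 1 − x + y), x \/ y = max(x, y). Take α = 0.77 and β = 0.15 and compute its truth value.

1.00

α -> β = min(1, 1 − 0.77 + 0.15) = min(1, 0.38) = 0.38
β -> α = min(1, 1 − 0.15 + 0.77) = min(1, 1.62) = 1.00
(α -> β) \/ (β -> α) = max(0.38, 1.00) = 1.00
(As expected: a Ł∞-tautology — holds in every MV-chain.)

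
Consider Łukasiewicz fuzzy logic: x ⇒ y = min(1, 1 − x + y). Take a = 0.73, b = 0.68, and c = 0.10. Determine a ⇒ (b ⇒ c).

b ⇒ c = min(1, 1 − 0.68 + 0.10) = min(1, 0.42) = 0.42
a ⇒ (b ⇒ c) = min(1, 1 − 0.73 + 0.42) = min(1, 0.69) = 0.69

0.69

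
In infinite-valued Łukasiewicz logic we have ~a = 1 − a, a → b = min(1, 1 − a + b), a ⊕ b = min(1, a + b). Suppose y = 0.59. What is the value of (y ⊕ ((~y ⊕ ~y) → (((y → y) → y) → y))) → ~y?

0.41

~y = 1 − 0.59 = 0.41
~y ⊕ ~y = min(1, 0.41 + 0.41) = min(1, 0.82) = 0.82
y → y = min(1, 1 − 0.59 + 0.59) = min(1, 1.00) = 1.00
(y → y) → y = min(1, 1 − 1.00 + 0.59) = min(1, 0.59) = 0.59
((y → y) → y) → y = min(1, 1 − 0.59 + 0.59) = min(1, 1.00) = 1.00
(~y ⊕ ~y) → (((y → y) → y) → y) = min(1, 1 − 0.82 + 1.00) = min(1, 1.18) = 1.00
y ⊕ ((~y ⊕ ~y) → (((y → y) → y) → y)) = min(1, 0.59 + 1.00) = min(1, 1.59) = 1.00
(y ⊕ ((~y ⊕ ~y) → (((y → y) → y) → y))) → ~y = min(1, 1 − 1.00 + 0.41) = min(1, 0.41) = 0.41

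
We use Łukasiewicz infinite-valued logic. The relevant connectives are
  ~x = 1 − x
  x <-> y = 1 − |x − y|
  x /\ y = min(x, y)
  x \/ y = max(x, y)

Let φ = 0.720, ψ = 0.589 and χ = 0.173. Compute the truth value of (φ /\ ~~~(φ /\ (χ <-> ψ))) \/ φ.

0.720

χ <-> ψ = 1 − |0.173 − 0.589| = 1 − 0.416 = 0.584
φ /\ (χ <-> ψ) = min(0.720, 0.584) = 0.584
~(φ /\ (χ <-> ψ)) = 1 − 0.584 = 0.416
~~(φ /\ (χ <-> ψ)) = 1 − 0.416 = 0.584
~~~(φ /\ (χ <-> ψ)) = 1 − 0.584 = 0.416
φ /\ ~~~(φ /\ (χ <-> ψ)) = min(0.720, 0.416) = 0.416
(φ /\ ~~~(φ /\ (χ <-> ψ))) \/ φ = max(0.416, 0.720) = 0.720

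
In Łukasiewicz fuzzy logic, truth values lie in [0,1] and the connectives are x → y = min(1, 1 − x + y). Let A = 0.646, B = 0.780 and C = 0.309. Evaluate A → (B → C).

B → C = min(1, 1 − 0.780 + 0.309) = min(1, 0.529) = 0.529
A → (B → C) = min(1, 1 − 0.646 + 0.529) = min(1, 0.883) = 0.883

0.883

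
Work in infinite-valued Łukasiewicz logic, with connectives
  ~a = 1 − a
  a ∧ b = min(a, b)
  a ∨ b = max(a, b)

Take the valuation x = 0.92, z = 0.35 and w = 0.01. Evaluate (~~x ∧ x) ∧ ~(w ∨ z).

0.65

~x = 1 − 0.92 = 0.08
~~x = 1 − 0.08 = 0.92
~~x ∧ x = min(0.92, 0.92) = 0.92
w ∨ z = max(0.01, 0.35) = 0.35
~(w ∨ z) = 1 − 0.35 = 0.65
(~~x ∧ x) ∧ ~(w ∨ z) = min(0.92, 0.65) = 0.65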